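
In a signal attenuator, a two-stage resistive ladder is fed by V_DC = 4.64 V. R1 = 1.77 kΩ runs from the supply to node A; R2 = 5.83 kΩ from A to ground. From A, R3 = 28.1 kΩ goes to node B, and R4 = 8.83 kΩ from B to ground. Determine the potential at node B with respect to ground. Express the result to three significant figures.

Looking into the second stage from A: R3 + R4 = 36.93 kΩ appears in parallel with R2.
Effective lower resistance at A: R2 ‖ 36.93 = 5.035 kΩ.
V_A = 4.64 × 5.035/(1.77 + 5.035) = 3.433 V.
Stage 2 is unloaded, so V_B = V_A · R4/(R3+R4) = 3.433 × 8.83/36.93 = 0.8209 V.

V_B ≈ 0.821 V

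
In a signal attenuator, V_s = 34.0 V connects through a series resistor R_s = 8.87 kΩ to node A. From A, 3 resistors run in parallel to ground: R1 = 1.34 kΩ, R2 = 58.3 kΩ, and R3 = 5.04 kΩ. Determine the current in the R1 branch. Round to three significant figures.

Parallel bank: R_p = 1/(1/1.34 + 1/58.3 + 1/5.04) = 1.040 kΩ.
V_A = 34.0 × 1.040/9.910 = 3.567 V.
I(R1) = V_A / R1 = 3.567/1.34 = 2.662 mA.

I ≈ 2.66 mA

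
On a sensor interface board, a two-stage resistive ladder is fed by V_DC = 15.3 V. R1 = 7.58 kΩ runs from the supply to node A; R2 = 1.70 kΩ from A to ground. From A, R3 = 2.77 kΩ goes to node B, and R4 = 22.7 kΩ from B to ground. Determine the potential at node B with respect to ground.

V_B ≈ 2.37 V

The second stage (R3 + R4 = 25.47 kΩ) loads node A in parallel with R2.
Effective lower resistance at A: R2 ‖ 25.47 = 1.594 kΩ.
V_A = 15.3 × 1.594/(7.58 + 1.594) = 2.658 V.
Then the unloaded second divider: V_B = V_A × R4/(R3+R4) = 2.658 × 0.8912 = 2.369 V.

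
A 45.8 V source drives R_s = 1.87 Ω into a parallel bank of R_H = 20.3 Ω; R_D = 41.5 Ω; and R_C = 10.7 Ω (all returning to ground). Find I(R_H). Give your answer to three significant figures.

I ≈ 1.72 A

Equivalent of the parallel group: R_p = 5.995 Ω.
V_A by voltage divider: V_A = 45.8 × 5.995/(1.87 + 5.995) = 34.91 V.
Branch current I = V_A/R_H = 34.91/20.3 = 1.720 A.
(Equivalently: I_total = 5.824 A, then current-divider fraction G_k/ΣG = 0.2953.)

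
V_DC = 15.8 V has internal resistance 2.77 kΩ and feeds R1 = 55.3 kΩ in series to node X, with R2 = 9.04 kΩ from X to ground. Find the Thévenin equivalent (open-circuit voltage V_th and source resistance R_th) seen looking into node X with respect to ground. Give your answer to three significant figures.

R1' = 2.77 + 55.3 = 58.07 kΩ (source resistance + R1).
Open-circuit (no load on X): V_th = V_DC · R2/(R1' + R2) = 15.8 × 9.04/(58.07 + 9.04) = 2.128 V.
Zeroing V_DC shorts the top of R1' to ground, so R_th = R1' ‖ R2 = 7.822 kΩ.

V_th ≈ 2.13 V, R_th ≈ 7.82 kΩ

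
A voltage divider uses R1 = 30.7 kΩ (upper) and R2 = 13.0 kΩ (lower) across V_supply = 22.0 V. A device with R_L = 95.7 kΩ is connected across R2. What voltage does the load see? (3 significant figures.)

V_out ≈ 5.97 V

R2 ‖ R_L = (13.0 × 95.7)/(13.0 + 95.7) = 11.45 kΩ.
Then V_out = V_supply · R2'/(R1 + R2') = 22.0 × 11.45/42.15 = 5.974 V.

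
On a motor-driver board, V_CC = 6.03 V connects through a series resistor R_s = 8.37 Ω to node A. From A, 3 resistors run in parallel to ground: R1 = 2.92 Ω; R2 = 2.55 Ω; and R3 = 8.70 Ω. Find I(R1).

I ≈ 0.255 A

Equivalent of the parallel group: R_p = 1.177 Ω.
V_A by voltage divider: V_A = 6.03 × 1.177/(8.37 + 1.177) = 0.7434 V.
I(R1) = V_A / R1 = 0.7434/2.92 = 0.2546 A.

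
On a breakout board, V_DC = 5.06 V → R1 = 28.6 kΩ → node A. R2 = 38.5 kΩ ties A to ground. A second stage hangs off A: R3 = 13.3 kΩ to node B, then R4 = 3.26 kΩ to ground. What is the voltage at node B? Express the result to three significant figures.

Looking into the second stage from A: R3 + R4 = 16.56 kΩ appears in parallel with R2.
R2 ‖ (R3+R4) = 11.58 kΩ.
V_A = 5.06 × 11.58/(28.6 + 11.58) = 1.458 V.
Stage 2 is unloaded, so V_B = V_A · R4/(R3+R4) = 1.458 × 3.26/16.56 = 0.2871 V.

V_B ≈ 0.287 V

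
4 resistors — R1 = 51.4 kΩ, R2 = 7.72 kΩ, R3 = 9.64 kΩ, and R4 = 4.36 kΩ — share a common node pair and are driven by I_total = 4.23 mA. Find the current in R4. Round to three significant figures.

Conductances: ΣG = 1/51.4 + 1/7.72 + 1/9.64 + 1/4.36 = 0.4821 (1/kΩ).
R4 takes the fraction G_k/ΣG = 0.2294/0.4821 = 0.4758, so I = 4.23 × 0.4758 = 2.012 mA.

I ≈ 2.01 mA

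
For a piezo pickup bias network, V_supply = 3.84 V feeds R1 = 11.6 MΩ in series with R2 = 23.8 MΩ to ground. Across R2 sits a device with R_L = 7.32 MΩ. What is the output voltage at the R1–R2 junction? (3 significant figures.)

First combine the lower leg with the load: R2 ‖ R_L = 5.598 MΩ.
Now apply the divider: V_out = 3.84 × 0.3255 = 1.250 V.

V_out ≈ 1.25 V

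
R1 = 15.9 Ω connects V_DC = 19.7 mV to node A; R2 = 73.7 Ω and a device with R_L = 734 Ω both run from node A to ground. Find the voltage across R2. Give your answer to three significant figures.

V_out ≈ 15.9 mV

The load sits in parallel with R2, giving an effective lower resistance R2' = R2·R_L/(R2+R_L) = 66.98 Ω.
Now apply the divider: V_out = 19.7 × 0.8081 = 15.92 mV.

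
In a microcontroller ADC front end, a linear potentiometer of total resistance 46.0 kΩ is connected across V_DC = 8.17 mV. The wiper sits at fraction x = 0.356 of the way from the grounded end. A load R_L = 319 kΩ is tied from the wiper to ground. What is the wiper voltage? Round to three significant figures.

Lower segment x·R_p = 16.38 kΩ; upper segment (1−x)·R_p = 29.62 kΩ.
(x·R_p) ‖ R_L = 15.58 kΩ.
Loaded-divider output: V_out = 8.17 × 0.3446 = 2.815 mV.

V_out ≈ 2.82 mV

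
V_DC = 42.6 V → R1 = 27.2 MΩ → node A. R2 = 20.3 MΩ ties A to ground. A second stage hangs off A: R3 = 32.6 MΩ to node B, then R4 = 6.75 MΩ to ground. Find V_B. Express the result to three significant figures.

Looking into the second stage from A: R3 + R4 = 39.35 MΩ appears in parallel with R2.
Effective lower resistance at A: R2 ‖ 39.35 = 13.39 MΩ.
So V_A = 42.6 × 0.3299 = 14.05 V.
Then the unloaded second divider: V_B = V_A × R4/(R3+R4) = 14.05 × 0.1715 = 2.411 V.

V_B ≈ 2.41 V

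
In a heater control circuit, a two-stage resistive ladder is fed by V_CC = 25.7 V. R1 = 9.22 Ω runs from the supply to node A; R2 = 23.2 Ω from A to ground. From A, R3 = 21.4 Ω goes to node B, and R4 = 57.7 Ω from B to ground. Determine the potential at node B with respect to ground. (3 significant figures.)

The second stage (R3 + R4 = 79.10 Ω) loads node A in parallel with R2.
R2 ‖ (R3+R4) = 17.94 Ω.
V_A = 25.7 × 17.94/(9.22 + 17.94) = 16.98 V.
Then the unloaded second divider: V_B = V_A × R4/(R3+R4) = 16.98 × 0.7295 = 12.38 V.

V_B ≈ 12.4 V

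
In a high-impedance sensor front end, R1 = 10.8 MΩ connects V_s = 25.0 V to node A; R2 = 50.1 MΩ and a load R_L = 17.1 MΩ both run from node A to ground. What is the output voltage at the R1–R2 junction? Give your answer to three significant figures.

First combine the lower leg with the load: R2 ‖ R_L = 12.75 MΩ.
Now apply the divider: V_out = 25.0 × 0.5414 = 13.53 V.
(Unloaded it would be 20.6 V; the load pulls it down.)

V_out ≈ 13.5 V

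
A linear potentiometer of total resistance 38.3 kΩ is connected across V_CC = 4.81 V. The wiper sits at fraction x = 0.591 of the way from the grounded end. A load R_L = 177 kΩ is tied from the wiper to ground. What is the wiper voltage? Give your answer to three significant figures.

Lower segment x·R_p = 22.64 kΩ; upper segment (1−x)·R_p = 15.66 kΩ.
R_L loads the lower segment: effective lower R = 20.07 kΩ.
Then V_out = V_CC · 20.07/(15.66 + 20.07) = 2.701 V.
(Unloaded: V_out = x·V_CC = 2.84 V.)

V_out ≈ 2.70 V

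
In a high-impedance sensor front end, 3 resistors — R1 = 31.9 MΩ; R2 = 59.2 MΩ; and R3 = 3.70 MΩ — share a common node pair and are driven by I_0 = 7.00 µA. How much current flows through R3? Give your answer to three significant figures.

Total conductance ΣG = 1/31.9 + 1/59.2 + 1/3.70 = 0.3185 (units of 1/MΩ).
By the current-divider rule, I = I_0 · G_k/ΣG = 7.00 × 0.8485 = 5.940 µA.

I ≈ 5.94 µA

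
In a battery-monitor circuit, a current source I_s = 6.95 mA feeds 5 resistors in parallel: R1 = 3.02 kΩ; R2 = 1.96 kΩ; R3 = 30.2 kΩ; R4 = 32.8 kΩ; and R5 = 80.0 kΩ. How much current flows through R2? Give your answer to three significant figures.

I ≈ 3.87 mA

ΣG = 1/3.02 + 1/1.96 + 1/30.2 + 1/32.8 + 1/80.0 = 0.9174.
Current divider: I(R2) = I_s · G_k/ΣG = 6.95 × (0.5102/0.9174) = 6.95 × 0.5561 = 3.865 mA.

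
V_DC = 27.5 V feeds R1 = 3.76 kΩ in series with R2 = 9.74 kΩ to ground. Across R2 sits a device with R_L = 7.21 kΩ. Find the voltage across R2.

V_out ≈ 14.4 V

First combine the lower leg with the load: R2 ‖ R_L = 4.143 kΩ.
Then V_out = V_DC · R2'/(R1 + R2') = 27.5 × 4.143/7.903 = 14.42 V.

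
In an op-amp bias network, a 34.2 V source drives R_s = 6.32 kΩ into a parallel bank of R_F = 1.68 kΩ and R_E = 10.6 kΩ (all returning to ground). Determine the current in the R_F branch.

I ≈ 3.80 mA

Equivalent of the parallel group: R_p = 1.450 kΩ.
V_A by voltage divider: V_A = 34.2 × 1.450/(6.32 + 1.450) = 6.383 V.
Branch current I = V_A/R_F = 6.383/1.68 = 3.799 mA.
(Equivalently: I_total = 4.401 mA, then current-divider fraction G_k/ΣG = 0.8632.)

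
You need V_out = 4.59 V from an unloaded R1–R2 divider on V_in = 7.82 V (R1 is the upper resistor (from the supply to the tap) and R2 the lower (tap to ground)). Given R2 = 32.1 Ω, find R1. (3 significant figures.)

Required fraction k = V_out/V_in = 0.5870.
Rearranging, R1 = R2·(1−k)/k = 32.1 × 0.7037 = 22.59 Ω.

R1 ≈ 22.6 Ω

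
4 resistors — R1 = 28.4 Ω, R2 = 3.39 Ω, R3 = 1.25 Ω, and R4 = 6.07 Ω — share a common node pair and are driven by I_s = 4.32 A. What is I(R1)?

I ≈ 0.117 A

Total conductance ΣG = 1/28.4 + 1/3.39 + 1/1.25 + 1/6.07 = 1.295 (units of 1/Ω).
R1 takes the fraction G_k/ΣG = 0.03521/1.295 = 0.02719, so I = 4.32 × 0.02719 = 0.1175 A.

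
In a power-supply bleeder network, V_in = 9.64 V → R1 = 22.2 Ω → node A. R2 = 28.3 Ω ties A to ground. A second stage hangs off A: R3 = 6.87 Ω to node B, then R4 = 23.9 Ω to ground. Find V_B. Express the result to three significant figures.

The second stage (R3 + R4 = 30.77 Ω) loads node A in parallel with R2.
Effective lower resistance at A: R2 ‖ 30.77 = 14.74 Ω.
V_A = 9.64 × 14.74/(22.2 + 14.74) = 3.847 V.
Then the unloaded second divider: V_B = V_A × R4/(R3+R4) = 3.847 × 0.7767 = 2.988 V.

V_B ≈ 2.99 V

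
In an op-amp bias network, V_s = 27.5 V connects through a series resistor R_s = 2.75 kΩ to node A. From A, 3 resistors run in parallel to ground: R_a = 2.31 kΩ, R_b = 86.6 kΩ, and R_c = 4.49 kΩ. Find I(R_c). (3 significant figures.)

I ≈ 2.16 mA

Equivalent of the parallel group: R_p = 1.499 kΩ.
V_A by voltage divider: V_A = 27.5 × 1.499/(2.75 + 1.499) = 9.701 V.
I(R_c) = V_A / R_c = 9.701/4.49 = 2.161 mA.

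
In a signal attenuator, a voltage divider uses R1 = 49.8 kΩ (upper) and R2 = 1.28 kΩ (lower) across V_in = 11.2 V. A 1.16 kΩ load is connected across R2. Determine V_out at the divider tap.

V_out ≈ 0.135 V

First combine the lower leg with the load: R2 ‖ R_L = 0.6085 kΩ.
Then V_out = V_in · R2'/(R1 + R2') = 11.2 × 0.6085/50.41 = 0.1352 V.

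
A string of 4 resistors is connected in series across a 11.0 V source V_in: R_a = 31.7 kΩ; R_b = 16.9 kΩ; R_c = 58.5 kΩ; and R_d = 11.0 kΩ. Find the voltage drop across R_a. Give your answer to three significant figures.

Total series resistance ΣR = 31.7 + 16.9 + 58.5 + 11.0 = 118.1 kΩ.
Voltage divider: V = V_in · (31.70 / 118.1) = 11.0 × 0.2684 = 2.953 V.

V ≈ 2.95 V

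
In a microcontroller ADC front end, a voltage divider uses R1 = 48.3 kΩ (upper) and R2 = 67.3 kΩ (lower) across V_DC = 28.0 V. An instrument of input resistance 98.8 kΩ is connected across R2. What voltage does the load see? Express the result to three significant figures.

R2 ‖ R_L = (67.3 × 98.8)/(67.3 + 98.8) = 40.03 kΩ.
Now apply the divider: V_out = 28.0 × 0.4532 = 12.69 V.

V_out ≈ 12.7 V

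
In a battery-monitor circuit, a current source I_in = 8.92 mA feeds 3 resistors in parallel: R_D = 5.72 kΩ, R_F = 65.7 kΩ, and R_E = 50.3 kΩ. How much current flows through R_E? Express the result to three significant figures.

I ≈ 0.845 mA

ΣG = 1/5.72 + 1/65.7 + 1/50.3 = 0.2099.
Current divider: I(R_E) = I_in · G_k/ΣG = 8.92 × (0.01988/0.2099) = 8.92 × 0.09470 = 0.8448 mA.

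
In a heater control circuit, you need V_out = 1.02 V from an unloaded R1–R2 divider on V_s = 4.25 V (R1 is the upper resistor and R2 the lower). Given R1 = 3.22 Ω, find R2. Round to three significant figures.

R2 ≈ 1.02 Ω

Required fraction k = V_out/V_s = 0.2400.
R2 = R1 · 0.2400/(1 − 0.2400) = 1.017 Ω.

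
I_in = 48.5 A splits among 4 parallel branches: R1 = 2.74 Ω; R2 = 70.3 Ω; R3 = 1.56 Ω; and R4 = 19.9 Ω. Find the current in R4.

I ≈ 2.28 A

Conductances: ΣG = 1/2.74 + 1/70.3 + 1/1.56 + 1/19.9 = 1.070 (1/Ω).
Current divider: I(R4) = I_in · G_k/ΣG = 48.5 × (0.05025/1.070) = 48.5 × 0.04694 = 2.277 A.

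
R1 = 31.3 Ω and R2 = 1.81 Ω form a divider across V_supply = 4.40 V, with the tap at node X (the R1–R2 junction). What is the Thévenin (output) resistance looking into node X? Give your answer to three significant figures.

With V_supply suppressed (replaced by a short), R_th = R1 ‖ R2 = (31.30 × 1.81)/(31.30 + 1.81) = 1.711 Ω.

R_th ≈ 1.71 Ω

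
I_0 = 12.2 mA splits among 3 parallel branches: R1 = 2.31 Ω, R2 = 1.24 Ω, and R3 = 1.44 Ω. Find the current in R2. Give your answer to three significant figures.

ΣG = 1/2.31 + 1/1.24 + 1/1.44 = 1.934.
R2 takes the fraction G_k/ΣG = 0.8065/1.934 = 0.4170, so I = 12.2 × 0.4170 = 5.088 mA.

I ≈ 5.09 mA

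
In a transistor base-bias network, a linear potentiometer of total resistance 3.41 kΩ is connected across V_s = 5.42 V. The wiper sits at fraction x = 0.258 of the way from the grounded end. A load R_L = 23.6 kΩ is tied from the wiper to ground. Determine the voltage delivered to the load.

V_out ≈ 1.36 V

Split the track: R_lower = x·R_p = 0.8798 kΩ, R_upper = (1−x)·R_p = 2.530 kΩ.
(x·R_p) ‖ R_L = 0.8482 kΩ.
Loaded-divider output: V_out = 5.42 × 0.2511 = 1.361 V.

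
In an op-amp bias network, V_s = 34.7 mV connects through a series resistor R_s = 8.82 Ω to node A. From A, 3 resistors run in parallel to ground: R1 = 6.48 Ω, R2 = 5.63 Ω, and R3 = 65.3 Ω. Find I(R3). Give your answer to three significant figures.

I ≈ 0.131 mA

Parallel bank: R_p = 1/(1/6.48 + 1/5.63 + 1/65.3) = 2.880 Ω.
V_A by voltage divider: V_A = 34.7 × 2.880/(8.82 + 2.880) = 8.541 mV.
Branch current I = V_A/R3 = 8.541/65.3 = 0.1308 mA.
(Equivalently: I_total = 2.966 mA, then current-divider fraction G_k/ΣG = 0.04410.)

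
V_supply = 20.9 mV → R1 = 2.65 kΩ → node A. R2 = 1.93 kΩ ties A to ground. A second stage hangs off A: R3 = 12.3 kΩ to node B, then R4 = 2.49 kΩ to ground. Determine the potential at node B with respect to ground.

Looking into the second stage from A: R3 + R4 = 14.79 kΩ appears in parallel with R2.
R2 ‖ (R3+R4) = 1.707 kΩ.
So V_A = 20.9 × 0.3918 = 8.189 mV.
V_B = V_A × 0.1684 = 1.379 mV.

V_B ≈ 1.38 mV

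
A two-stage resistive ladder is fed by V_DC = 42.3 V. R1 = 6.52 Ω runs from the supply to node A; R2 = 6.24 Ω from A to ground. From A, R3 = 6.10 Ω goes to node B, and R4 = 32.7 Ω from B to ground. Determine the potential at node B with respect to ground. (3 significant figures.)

Node A sees R2 in parallel with the series input of stage 2, R3 + R4 = 38.80 Ω.
Effective lower resistance at A: R2 ‖ 38.80 = 5.375 Ω.
First divider: V_A = V_DC · 5.375/(6.52 + 5.375) = 19.12 V.
V_B = V_A × 0.8428 = 16.11 V.

V_B ≈ 16.1 V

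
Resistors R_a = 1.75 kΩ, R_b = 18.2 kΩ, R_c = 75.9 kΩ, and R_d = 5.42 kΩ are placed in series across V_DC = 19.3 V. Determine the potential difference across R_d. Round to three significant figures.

V ≈ 1.03 V

Total series resistance ΣR = 1.75 + 18.2 + 75.9 + 5.42 = 101.3 kΩ.
V = V_DC · R/ΣR = 19.3 × 0.05352 = 1.033 V.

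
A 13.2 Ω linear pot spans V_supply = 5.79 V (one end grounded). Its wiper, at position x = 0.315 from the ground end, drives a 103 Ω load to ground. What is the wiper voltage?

Lower segment x·R_p = 4.158 Ω; upper segment (1−x)·R_p = 9.042 Ω.
R_L loads the lower segment: effective lower R = 3.997 Ω.
Then V_out = V_supply · 3.997/(9.042 + 3.997) = 1.775 V.

V_out ≈ 1.77 V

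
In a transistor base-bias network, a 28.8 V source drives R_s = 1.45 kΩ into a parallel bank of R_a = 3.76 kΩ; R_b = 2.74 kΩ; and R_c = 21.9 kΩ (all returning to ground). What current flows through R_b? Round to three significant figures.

I ≈ 5.31 mA

Equivalent of the parallel group: R_p = 1.478 kΩ.
Node voltage V_A = V_supply · R_p/(R_s + R_p) = 28.8 × 0.5048 = 14.54 V.
Branch current I = V_A/R_b = 14.54/2.74 = 5.306 mA.
(Check via current divider: I_total = 9.836 mA; share G_k/ΣG = 0.5394 → same result.)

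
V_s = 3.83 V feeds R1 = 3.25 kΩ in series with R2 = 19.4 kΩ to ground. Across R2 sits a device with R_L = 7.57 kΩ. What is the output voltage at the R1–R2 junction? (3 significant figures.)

V_out ≈ 2.40 V

First combine the lower leg with the load: R2 ‖ R_L = 5.445 kΩ.
Then V_out = V_s · R2'/(R1 + R2') = 3.83 × 5.445/8.695 = 2.398 V.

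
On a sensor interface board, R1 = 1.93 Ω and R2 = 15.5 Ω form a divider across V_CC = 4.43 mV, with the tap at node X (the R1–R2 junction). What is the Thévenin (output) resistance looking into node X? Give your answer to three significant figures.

R_th ≈ 1.72 Ω

Looking into X with the source shorted: R_th = R1·R2/(R1+R2) = 1.930 × 15.5/17.43 = 1.716 Ω.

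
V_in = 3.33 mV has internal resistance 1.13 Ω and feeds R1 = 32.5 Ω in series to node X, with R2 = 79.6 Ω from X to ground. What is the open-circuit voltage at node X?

R1' = 1.13 + 32.5 = 33.63 Ω (source resistance + R1).
With X open, the divider is unloaded: V_th = 3.33 × 79.6/113.2 = 2.341 mV.

V_th ≈ 2.34 mV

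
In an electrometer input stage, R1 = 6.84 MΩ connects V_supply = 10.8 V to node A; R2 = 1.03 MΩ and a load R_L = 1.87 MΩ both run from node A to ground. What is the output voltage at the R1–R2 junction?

V_out ≈ 0.956 V

R2 ‖ R_L = (1.03 × 1.87)/(1.03 + 1.87) = 0.6642 MΩ.
Then V_out = V_supply · R2'/(R1 + R2') = 10.8 × 0.6642/7.504 = 0.9559 V.
(Unloaded it would be 1.41 V; the load pulls it down.)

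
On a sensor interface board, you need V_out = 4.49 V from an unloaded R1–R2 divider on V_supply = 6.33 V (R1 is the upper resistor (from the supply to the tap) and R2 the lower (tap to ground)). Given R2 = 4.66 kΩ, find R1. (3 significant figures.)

R1 ≈ 1.91 kΩ

V_out/V_supply = R2/(R1+R2) = 0.7093.
R1 = R2·(1/k − 1) = 4.66 × 0.4098 = 1.910 kΩ.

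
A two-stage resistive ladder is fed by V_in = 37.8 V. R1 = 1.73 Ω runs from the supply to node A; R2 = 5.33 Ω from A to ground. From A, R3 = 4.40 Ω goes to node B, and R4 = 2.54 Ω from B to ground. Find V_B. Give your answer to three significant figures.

V_B ≈ 8.79 V

Looking into the second stage from A: R3 + R4 = 6.940 Ω appears in parallel with R2.
Effective lower resistance at A: R2 ‖ 6.940 = 3.015 Ω.
So V_A = 37.8 × 0.6354 = 24.02 V.
Stage 2 is unloaded, so V_B = V_A · R4/(R3+R4) = 24.02 × 2.54/6.940 = 8.790 V.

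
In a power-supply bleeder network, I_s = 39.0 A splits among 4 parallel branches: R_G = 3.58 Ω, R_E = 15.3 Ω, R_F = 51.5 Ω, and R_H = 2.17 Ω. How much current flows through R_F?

I ≈ 0.918 A

Conductances: ΣG = 1/3.58 + 1/15.3 + 1/51.5 + 1/2.17 = 0.8249 (1/Ω).
By the current-divider rule, I = I_s · G_k/ΣG = 39.0 × 0.02354 = 0.9180 A.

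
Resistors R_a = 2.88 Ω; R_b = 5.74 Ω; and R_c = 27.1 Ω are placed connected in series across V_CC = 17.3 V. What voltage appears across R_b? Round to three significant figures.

ΣR = 2.88 + 5.74 + 27.1 = 35.72 Ω.
V = V_CC · R/ΣR = 17.3 × 0.1607 = 2.780 V.

V ≈ 2.78 V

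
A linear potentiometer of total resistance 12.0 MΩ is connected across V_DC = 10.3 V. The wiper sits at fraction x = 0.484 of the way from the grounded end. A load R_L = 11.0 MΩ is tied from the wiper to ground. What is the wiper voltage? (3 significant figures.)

V_out ≈ 3.92 V

Split the track: R_lower = x·R_p = 5.808 MΩ, R_upper = (1−x)·R_p = 6.192 MΩ.
(x·R_p) ‖ R_L = 3.801 MΩ.
Loaded-divider output: V_out = 10.3 × 0.3804 = 3.918 V.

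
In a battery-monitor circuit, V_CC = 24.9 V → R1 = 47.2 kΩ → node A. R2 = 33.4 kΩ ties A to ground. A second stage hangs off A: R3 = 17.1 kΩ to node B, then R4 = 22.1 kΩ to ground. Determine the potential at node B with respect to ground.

V_B ≈ 3.88 V

Looking into the second stage from A: R3 + R4 = 39.20 kΩ appears in parallel with R2.
Effective lower resistance at A: R2 ‖ 39.20 = 18.03 kΩ.
First divider: V_A = V_CC · 18.03/(47.2 + 18.03) = 6.884 V.
Stage 2 is unloaded, so V_B = V_A · R4/(R3+R4) = 6.884 × 22.1/39.20 = 3.881 V.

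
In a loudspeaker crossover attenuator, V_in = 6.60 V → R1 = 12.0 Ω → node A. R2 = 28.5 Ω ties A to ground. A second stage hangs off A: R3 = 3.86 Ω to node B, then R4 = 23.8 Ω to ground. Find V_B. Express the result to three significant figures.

V_B ≈ 3.06 V

The second stage (R3 + R4 = 27.66 Ω) loads node A in parallel with R2.
Effective lower resistance at A: R2 ‖ 27.66 = 14.04 Ω.
First divider: V_A = V_in · 14.04/(12.0 + 14.04) = 3.558 V.
V_B = V_A × 0.8604 = 3.062 V.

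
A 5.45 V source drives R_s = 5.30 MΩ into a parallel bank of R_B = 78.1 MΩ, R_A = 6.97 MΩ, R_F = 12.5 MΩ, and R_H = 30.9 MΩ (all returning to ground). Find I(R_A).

I ≈ 0.323 µA

Equivalent of the parallel group: R_p = 3.722 MΩ.
Node voltage V_A = V_CC · R_p/(R_s + R_p) = 5.45 × 0.4126 = 2.249 V.
Branch current I = V_A/R_A = 2.249/6.97 = 0.3226 µA.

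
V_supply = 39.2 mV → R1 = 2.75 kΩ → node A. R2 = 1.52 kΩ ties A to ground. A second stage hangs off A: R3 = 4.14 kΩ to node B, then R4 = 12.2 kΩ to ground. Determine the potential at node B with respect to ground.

V_B ≈ 9.83 mV

The second stage (R3 + R4 = 16.34 kΩ) loads node A in parallel with R2.
Effective lower resistance at A: R2 ‖ 16.34 = 1.391 kΩ.
First divider: V_A = V_supply · 1.391/(2.75 + 1.391) = 13.17 mV.
V_B = V_A × 0.7466 = 9.830 mV.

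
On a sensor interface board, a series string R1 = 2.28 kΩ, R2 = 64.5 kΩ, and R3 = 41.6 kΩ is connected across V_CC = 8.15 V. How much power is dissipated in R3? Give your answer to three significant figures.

P ≈ 0.235 mW

ΣR = 108.4 kΩ → I = 8.15/108.4 = 0.07520 mA.
P = I²R = 0.005655 × 41.6 = 0.2352 mW.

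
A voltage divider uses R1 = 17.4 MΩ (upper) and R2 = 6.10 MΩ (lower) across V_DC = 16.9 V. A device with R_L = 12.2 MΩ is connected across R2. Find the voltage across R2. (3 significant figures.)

V_out ≈ 3.20 V

R2 ‖ R_L = (6.10 × 12.2)/(6.10 + 12.2) = 4.067 MΩ.
Voltage divider with the loaded lower leg: V_out = 16.9 × 4.067/(17.4 + 4.067) = 16.9 × 0.1894 = 3.202 V.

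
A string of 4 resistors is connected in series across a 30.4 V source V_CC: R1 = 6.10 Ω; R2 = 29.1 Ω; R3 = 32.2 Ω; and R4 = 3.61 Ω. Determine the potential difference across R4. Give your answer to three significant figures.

V ≈ 1.55 V

Total series resistance ΣR = 6.10 + 29.1 + 32.2 + 3.61 = 71.01 Ω.
V = V_CC · R/ΣR = 30.4 × 0.05084 = 1.545 V.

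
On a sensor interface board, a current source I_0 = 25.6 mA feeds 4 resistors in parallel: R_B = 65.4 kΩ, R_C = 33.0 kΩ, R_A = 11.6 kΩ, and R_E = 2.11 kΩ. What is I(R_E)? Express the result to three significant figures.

Total conductance ΣG = 1/65.4 + 1/33.0 + 1/11.6 + 1/2.11 = 0.6057 (units of 1/kΩ).
Current divider: I(R_E) = I_0 · G_k/ΣG = 25.6 × (0.4739/0.6057) = 25.6 × 0.7824 = 20.03 mA.

I ≈ 20.0 mA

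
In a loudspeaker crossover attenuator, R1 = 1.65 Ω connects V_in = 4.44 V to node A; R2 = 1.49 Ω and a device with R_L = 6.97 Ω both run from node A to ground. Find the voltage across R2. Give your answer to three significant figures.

The load sits in parallel with R2, giving an effective lower resistance R2' = R2·R_L/(R2+R_L) = 1.228 Ω.
Voltage divider with the loaded lower leg: V_out = 4.44 × 1.228/(1.65 + 1.228) = 4.44 × 0.4266 = 1.894 V.
(Unloaded it would be 2.11 V; the load pulls it down.)

V_out ≈ 1.89 V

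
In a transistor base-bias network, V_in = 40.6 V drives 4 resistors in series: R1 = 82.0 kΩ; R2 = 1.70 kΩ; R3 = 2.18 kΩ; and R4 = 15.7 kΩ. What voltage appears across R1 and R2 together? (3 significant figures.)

V ≈ 33.5 V

ΣR = 82.0 + 1.70 + 2.18 + 15.7 = 101.6 kΩ.
R_{R1..R2} = 82.0 + 1.70 = 83.70 kΩ.
V = V_in · R/ΣR = 40.6 × 0.8240 = 33.45 V.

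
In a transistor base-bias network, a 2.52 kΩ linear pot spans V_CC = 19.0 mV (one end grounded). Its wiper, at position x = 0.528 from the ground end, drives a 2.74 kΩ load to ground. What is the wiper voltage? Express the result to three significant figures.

V_out ≈ 8.16 mV

Split the track: R_lower = x·R_p = 1.331 kΩ, R_upper = (1−x)·R_p = 1.189 kΩ.
Lower segment in parallel with the load: 1.331 ‖ 2.74 = 0.8956 kΩ.
Loaded-divider output: V_out = 19.0 × 0.4295 = 8.161 mV.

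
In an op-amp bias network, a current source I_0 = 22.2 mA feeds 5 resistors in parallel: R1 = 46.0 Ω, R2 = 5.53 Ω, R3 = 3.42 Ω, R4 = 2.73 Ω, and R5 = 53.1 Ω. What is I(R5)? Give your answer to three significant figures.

Total conductance ΣG = 1/46.0 + 1/5.53 + 1/3.42 + 1/2.73 + 1/53.1 = 0.8801 (units of 1/Ω).
R5 takes the fraction G_k/ΣG = 0.01883/0.8801 = 0.02140, so I = 22.2 × 0.02140 = 0.4750 mA.

I ≈ 0.475 mA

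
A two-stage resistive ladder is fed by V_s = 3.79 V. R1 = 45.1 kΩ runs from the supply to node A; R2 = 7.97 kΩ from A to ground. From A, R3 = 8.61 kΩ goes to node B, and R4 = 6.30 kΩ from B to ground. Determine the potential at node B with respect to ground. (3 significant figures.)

The second stage (R3 + R4 = 14.91 kΩ) loads node A in parallel with R2.
Effective lower resistance at A: R2 ‖ 14.91 = 5.194 kΩ.
First divider: V_A = V_s · 5.194/(45.1 + 5.194) = 0.3914 V.
Stage 2 is unloaded, so V_B = V_A · R4/(R3+R4) = 0.3914 × 6.30/14.91 = 0.1654 V.

V_B ≈ 0.165 V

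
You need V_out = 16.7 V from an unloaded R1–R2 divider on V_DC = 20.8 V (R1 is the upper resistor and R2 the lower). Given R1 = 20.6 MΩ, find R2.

R2 ≈ 83.9 MΩ

V_out/V_DC = R2/(R1+R2) = 0.8029.
R2 = R1 · 0.8029/(1 − 0.8029) = 83.91 MΩ.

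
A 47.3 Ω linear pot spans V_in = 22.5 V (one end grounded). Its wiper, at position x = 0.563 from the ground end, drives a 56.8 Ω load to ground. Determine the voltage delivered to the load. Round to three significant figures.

V_out ≈ 10.5 V

Split the track: R_lower = x·R_p = 26.63 Ω, R_upper = (1−x)·R_p = 20.67 Ω.
R_L loads the lower segment: effective lower R = 18.13 Ω.
Loaded-divider output: V_out = 22.5 × 0.4673 = 10.51 V.
(Unloaded: V_out = x·V_in = 12.7 V.)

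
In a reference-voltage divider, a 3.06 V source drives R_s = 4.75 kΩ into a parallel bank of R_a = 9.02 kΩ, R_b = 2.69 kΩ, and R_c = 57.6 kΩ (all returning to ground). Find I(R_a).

Parallel bank: R_p = 1/(1/9.02 + 1/2.69 + 1/57.6) = 2.000 kΩ.
Node voltage V_A = V_supply · R_p/(R_s + R_p) = 3.06 × 0.2963 = 0.9067 V.
I(R_a) = V_A / R_a = 0.9067/9.02 = 0.1005 mA.

I ≈ 0.101 mA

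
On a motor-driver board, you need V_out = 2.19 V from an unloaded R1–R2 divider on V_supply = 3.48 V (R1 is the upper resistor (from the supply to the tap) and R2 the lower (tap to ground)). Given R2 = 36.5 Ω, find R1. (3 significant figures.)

Required fraction k = V_out/V_supply = 0.6293.
Rearranging, R1 = R2·(1−k)/k = 36.5 × 0.5890 = 21.50 Ω.

R1 ≈ 21.5 Ω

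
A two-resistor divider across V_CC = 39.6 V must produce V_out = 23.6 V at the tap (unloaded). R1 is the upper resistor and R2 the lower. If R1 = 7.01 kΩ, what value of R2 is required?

The divider ratio is R2/(R1+R2) = 23.6/39.6 = 0.5960.
Rearranging, R2 = R1·k/(1−k) = 7.01 × 1.475 = 10.34 kΩ.

R2 ≈ 10.3 kΩ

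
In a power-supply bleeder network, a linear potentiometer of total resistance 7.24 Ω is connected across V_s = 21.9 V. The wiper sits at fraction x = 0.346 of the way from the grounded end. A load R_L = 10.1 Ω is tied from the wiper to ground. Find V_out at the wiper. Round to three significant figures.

V_out ≈ 6.52 V

Lower segment x·R_p = 2.505 Ω; upper segment (1−x)·R_p = 4.735 Ω.
R_L loads the lower segment: effective lower R = 2.007 Ω.
Then V_out = V_s · 2.007/(4.735 + 2.007) = 6.520 V.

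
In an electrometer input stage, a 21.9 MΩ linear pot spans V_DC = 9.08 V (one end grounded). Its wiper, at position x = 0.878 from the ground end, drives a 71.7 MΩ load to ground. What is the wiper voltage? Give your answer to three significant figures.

V_out ≈ 7.72 V

Lower segment x·R_p = 19.23 MΩ; upper segment (1−x)·R_p = 2.672 MΩ.
(x·R_p) ‖ R_L = 15.16 MΩ.
V_out = 9.08 × 15.16/(2.672 + 15.16) = 7.720 V.
(Unloaded: V_out = x·V_DC = 7.97 V.)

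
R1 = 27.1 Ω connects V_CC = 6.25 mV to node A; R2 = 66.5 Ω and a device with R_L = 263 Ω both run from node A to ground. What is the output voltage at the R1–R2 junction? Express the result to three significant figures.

The load sits in parallel with R2, giving an effective lower resistance R2' = R2·R_L/(R2+R_L) = 53.08 Ω.
Now apply the divider: V_out = 6.25 × 0.6620 = 4.138 mV.

V_out ≈ 4.14 mV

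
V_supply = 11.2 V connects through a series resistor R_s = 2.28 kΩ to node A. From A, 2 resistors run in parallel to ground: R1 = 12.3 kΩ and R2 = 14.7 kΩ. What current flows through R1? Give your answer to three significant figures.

I ≈ 0.679 mA

Equivalent of the parallel group: R_p = 6.697 kΩ.
V_A = 11.2 × 6.697/8.977 = 8.355 V.
Branch current I = V_A/R1 = 8.355/12.3 = 0.6793 mA.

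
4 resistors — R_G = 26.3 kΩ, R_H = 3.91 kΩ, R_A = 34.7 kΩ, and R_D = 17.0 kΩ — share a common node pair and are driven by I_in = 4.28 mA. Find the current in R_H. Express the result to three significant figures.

ΣG = 1/26.3 + 1/3.91 + 1/34.7 + 1/17.0 = 0.3814.
R_H takes the fraction G_k/ΣG = 0.2558/0.3814 = 0.6705, so I = 4.28 × 0.6705 = 2.870 mA.

I ≈ 2.87 mA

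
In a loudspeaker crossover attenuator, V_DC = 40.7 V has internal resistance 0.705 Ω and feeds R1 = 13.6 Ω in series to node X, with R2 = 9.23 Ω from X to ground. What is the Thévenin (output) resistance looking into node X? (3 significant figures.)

R1' = 0.705 + 13.6 = 14.30 Ω (source resistance + R1).
With V_DC suppressed (replaced by a short), R_th = R1' ‖ R2 = (14.30 × 9.23)/(14.30 + 9.23) = 5.610 Ω.

R_th ≈ 5.61 Ω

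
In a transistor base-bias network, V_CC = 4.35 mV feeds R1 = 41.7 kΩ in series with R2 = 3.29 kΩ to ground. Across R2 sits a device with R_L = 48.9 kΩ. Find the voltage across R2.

First combine the lower leg with the load: R2 ‖ R_L = 3.083 kΩ.
Voltage divider with the loaded lower leg: V_out = 4.35 × 3.083/(41.7 + 3.083) = 4.35 × 0.06883 = 0.2994 mV.

V_out ≈ 0.299 mV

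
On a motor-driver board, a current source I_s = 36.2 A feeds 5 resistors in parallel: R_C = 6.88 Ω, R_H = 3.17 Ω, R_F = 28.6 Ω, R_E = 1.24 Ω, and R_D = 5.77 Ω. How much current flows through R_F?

I ≈ 0.858 A

Conductances: ΣG = 1/6.88 + 1/3.17 + 1/28.6 + 1/1.24 + 1/5.77 = 1.476 (1/Ω).
By the current-divider rule, I = I_s · G_k/ΣG = 36.2 × 0.02370 = 0.8578 A.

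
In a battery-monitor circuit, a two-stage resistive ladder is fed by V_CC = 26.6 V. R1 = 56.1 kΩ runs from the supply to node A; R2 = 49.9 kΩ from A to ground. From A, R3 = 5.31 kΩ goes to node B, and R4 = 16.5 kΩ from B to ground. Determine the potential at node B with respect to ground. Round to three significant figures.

Looking into the second stage from A: R3 + R4 = 21.81 kΩ appears in parallel with R2.
R2 ‖ (R3+R4) = 15.18 kΩ.
V_A = 26.6 × 15.18/(56.1 + 15.18) = 5.664 V.
Stage 2 is unloaded, so V_B = V_A · R4/(R3+R4) = 5.664 × 16.5/21.81 = 4.285 V.

V_B ≈ 4.28 V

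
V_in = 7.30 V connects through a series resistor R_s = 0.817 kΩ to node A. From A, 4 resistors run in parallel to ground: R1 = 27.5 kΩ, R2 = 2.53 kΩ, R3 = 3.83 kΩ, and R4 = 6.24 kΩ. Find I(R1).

I ≈ 0.156 mA

Combine the parallel branches: R_p = (1/27.5 + 1/2.53 + 1/3.83 + 1/6.24)⁻¹ = 1.172 kΩ.
V_A = 7.30 × 1.172/1.989 = 4.302 V.
Branch current I = V_A/R1 = 4.302/27.5 = 0.1564 mA.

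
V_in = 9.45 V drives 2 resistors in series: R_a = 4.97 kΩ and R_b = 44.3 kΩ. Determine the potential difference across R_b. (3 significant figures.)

Total series resistance ΣR = 4.97 + 44.3 = 49.27 kΩ.
By the voltage-divider rule, V = 9.45 × 44.30/49.27 = 8.497 V.

V ≈ 8.50 V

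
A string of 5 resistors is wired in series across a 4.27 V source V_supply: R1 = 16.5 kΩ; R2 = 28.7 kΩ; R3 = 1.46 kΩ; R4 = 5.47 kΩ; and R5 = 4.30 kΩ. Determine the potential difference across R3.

Series total: ΣR = 16.5 + 28.7 + 1.46 + 5.47 + 4.30 = 56.43 kΩ.
V = V_supply · R/ΣR = 4.27 × 0.02587 = 0.1105 V.

V ≈ 0.110 V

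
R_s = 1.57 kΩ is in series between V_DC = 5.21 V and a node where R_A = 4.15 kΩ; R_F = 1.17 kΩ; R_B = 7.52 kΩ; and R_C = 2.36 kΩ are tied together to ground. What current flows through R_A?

I ≈ 0.349 mA

Parallel bank: R_p = 1/(1/4.15 + 1/1.17 + 1/7.52 + 1/2.36) = 0.6052 kΩ.
Node voltage V_A = V_DC · R_p/(R_s + R_p) = 5.21 × 0.2782 = 1.450 V.
Branch current I = V_A/R_A = 1.450/4.15 = 0.3493 mA.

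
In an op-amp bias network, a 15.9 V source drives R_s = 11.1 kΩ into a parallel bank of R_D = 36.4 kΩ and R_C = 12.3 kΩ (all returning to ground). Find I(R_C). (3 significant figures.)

I ≈ 0.586 mA

Combine the parallel branches: R_p = (1/36.4 + 1/12.3)⁻¹ = 9.193 kΩ.
V_A = 15.9 × 9.193/20.29 = 7.203 V.
I(R_C) = V_A / R_C = 7.203/12.3 = 0.5856 mA.
(Check via current divider: I_total = 0.7835 mA; share G_k/ΣG = 0.7474 → same result.)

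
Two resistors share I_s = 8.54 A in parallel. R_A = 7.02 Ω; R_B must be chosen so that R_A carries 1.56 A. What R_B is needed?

Two-branch current divider: I_A = I_s · R_B/(R_A + R_B).
With f = 0.1827, R_B = R_A · f/(1−f) = 7.02 × 0.2235 = 1.569 Ω.

R_B ≈ 1.57 Ω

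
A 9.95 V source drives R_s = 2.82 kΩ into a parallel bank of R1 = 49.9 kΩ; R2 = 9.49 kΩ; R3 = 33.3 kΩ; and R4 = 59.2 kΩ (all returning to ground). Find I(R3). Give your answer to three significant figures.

I ≈ 0.201 mA

Combine the parallel branches: R_p = (1/49.9 + 1/9.49 + 1/33.3 + 1/59.2)⁻¹ = 5.803 kΩ.
V_A by voltage divider: V_A = 9.95 × 5.803/(2.82 + 5.803) = 6.696 V.
I(R3) = V_A / R3 = 6.696/33.3 = 0.2011 mA.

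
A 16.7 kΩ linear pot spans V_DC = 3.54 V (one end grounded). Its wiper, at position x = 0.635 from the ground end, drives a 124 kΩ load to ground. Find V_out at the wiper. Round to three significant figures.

Split the track: R_lower = x·R_p = 10.60 kΩ, R_upper = (1−x)·R_p = 6.095 kΩ.
(x·R_p) ‖ R_L = 9.769 kΩ.
Loaded-divider output: V_out = 3.54 × 0.6158 = 2.180 V.

V_out ≈ 2.18 V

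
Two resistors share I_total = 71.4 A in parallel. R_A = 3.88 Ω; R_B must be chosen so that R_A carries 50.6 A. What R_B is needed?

The fraction through R_A equals R_B/(R_A+R_B).
With f = 0.7087, R_B = R_A · f/(1−f) = 3.88 × 2.433 = 9.439 Ω.

R_B ≈ 9.44 Ω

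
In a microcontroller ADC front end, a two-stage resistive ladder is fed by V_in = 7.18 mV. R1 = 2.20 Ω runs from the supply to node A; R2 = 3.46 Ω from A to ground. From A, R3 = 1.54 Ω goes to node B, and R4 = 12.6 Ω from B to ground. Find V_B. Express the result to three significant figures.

V_B ≈ 3.57 mV

The second stage (R3 + R4 = 14.14 Ω) loads node A in parallel with R2.
R2 ‖ (R3+R4) = 2.780 Ω.
V_A = 7.18 × 2.780/(2.20 + 2.780) = 4.008 mV.
V_B = V_A × 0.8911 = 3.571 mV.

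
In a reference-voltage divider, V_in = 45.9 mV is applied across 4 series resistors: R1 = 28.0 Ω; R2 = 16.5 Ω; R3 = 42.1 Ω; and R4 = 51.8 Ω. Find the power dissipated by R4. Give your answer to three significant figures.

P ≈ 5.70 µW

Series current I = V_in/ΣR = 45.9/138.4 = 0.3316 mA.
V(R4) = I·R = 17.18 mV; P = V·I = 17.18 × 0.3316 = 5.697 µW.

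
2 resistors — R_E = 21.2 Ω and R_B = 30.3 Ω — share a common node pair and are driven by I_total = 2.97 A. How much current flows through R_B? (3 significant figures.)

I ≈ 1.22 A

With just two branches, the current splits inversely with resistance.
So I = 2.97 × 21.2/51.50 = 1.223 A.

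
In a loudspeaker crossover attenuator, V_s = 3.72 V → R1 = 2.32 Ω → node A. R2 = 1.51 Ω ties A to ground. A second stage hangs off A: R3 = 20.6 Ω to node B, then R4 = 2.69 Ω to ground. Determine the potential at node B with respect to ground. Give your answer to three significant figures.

Looking into the second stage from A: R3 + R4 = 23.29 Ω appears in parallel with R2.
R2 ‖ (R3+R4) = 1.418 Ω.
So V_A = 3.72 × 0.3794 = 1.411 V.
V_B = V_A × 0.1155 = 0.1630 V.

V_B ≈ 0.163 V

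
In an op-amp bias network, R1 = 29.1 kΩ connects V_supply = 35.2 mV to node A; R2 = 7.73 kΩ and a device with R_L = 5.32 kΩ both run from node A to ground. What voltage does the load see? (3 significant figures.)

V_out ≈ 3.44 mV

R2 ‖ R_L = (7.73 × 5.32)/(7.73 + 5.32) = 3.151 kΩ.
Then V_out = V_supply · R2'/(R1 + R2') = 35.2 × 3.151/32.25 = 3.439 mV.
(Unloaded it would be 7.39 mV; the load pulls it down.)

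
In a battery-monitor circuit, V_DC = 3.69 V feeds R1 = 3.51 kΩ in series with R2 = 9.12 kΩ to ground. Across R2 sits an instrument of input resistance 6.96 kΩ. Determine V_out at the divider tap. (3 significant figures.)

R2 ‖ R_L = (9.12 × 6.96)/(9.12 + 6.96) = 3.947 kΩ.
Now apply the divider: V_out = 3.69 × 0.5293 = 1.953 V.
(Unloaded it would be 2.66 V; the load pulls it down.)

V_out ≈ 1.95 V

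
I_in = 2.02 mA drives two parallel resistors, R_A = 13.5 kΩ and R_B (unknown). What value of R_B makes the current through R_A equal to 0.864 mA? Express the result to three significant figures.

R_B ≈ 10.1 kΩ

Two-branch current divider: I_A = I_in · R_B/(R_A + R_B).
0.864/2.02 = R_B/(R_A + R_B) → R_B = R_A · (0.4277)/(1 − 0.4277) = 13.5 × 0.7474 = 10.09 kΩ.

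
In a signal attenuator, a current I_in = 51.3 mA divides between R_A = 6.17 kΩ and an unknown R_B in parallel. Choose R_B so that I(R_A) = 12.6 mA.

R_B ≈ 2.01 kΩ

In a two-way split, I_A/I_in = R_B/(R_A + R_B).
12.6/51.3 = R_B/(R_A + R_B) → R_B = R_A · (0.2456)/(1 − 0.2456) = 6.17 × 0.3256 = 2.009 kΩ.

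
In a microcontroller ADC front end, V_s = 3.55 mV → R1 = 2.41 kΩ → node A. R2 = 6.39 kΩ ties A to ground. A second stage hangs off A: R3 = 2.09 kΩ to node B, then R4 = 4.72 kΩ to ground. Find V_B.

V_B ≈ 1.42 mV

Looking into the second stage from A: R3 + R4 = 6.810 kΩ appears in parallel with R2.
R2 ‖ (R3+R4) = 3.297 kΩ.
So V_A = 3.55 × 0.5777 = 2.051 mV.
Stage 2 is unloaded, so V_B = V_A · R4/(R3+R4) = 2.051 × 4.72/6.810 = 1.421 mV.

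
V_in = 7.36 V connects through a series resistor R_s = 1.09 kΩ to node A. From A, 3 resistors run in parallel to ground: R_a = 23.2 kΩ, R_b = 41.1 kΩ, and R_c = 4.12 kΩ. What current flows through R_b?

Equivalent of the parallel group: R_p = 3.224 kΩ.
V_A by voltage divider: V_A = 7.36 × 3.224/(1.09 + 3.224) = 5.500 V.
I(R_b) = V_A / R_b = 5.500/41.1 = 0.1338 mA.

I ≈ 0.134 mA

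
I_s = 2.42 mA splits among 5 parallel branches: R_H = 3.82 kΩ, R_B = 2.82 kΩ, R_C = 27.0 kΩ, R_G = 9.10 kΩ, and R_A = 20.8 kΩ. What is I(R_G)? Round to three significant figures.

Conductances: ΣG = 1/3.82 + 1/2.82 + 1/27.0 + 1/9.10 + 1/20.8 = 0.8114 (1/kΩ).
By the current-divider rule, I = I_s · G_k/ΣG = 2.42 × 0.1354 = 0.3277 mA.

I ≈ 0.328 mA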